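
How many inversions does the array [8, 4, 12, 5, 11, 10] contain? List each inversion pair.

Finding inversions in [8, 4, 12, 5, 11, 10]:

(0, 1): arr[0]=8 > arr[1]=4
(0, 3): arr[0]=8 > arr[3]=5
(2, 3): arr[2]=12 > arr[3]=5
(2, 4): arr[2]=12 > arr[4]=11
(2, 5): arr[2]=12 > arr[5]=10
(4, 5): arr[4]=11 > arr[5]=10

Total inversions: 6

The array has 6 inversion(s): (0,1), (0,3), (2,3), (2,4), (2,5), (4,5). Each pair (i,j) satisfies i < j and arr[i] > arr[j].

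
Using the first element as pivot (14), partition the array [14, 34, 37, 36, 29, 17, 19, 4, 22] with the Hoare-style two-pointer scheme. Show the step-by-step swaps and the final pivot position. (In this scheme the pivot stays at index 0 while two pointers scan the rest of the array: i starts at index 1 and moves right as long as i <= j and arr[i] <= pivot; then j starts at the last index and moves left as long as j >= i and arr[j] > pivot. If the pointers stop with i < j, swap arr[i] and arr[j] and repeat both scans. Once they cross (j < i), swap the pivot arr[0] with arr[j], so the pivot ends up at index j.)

Hoare-style two-pointer partition with pivot = 14:

Initial array: [14, 34, 37, 36, 29, 17, 19, 4, 22]

Pointers start at i = 1, j = 8.
i stops at index 1 (arr[1]=34 > 14), j stops at index 7 (arr[7]=4 <= 14): swap arr[1] and arr[7], array becomes [14, 4, 37, 36, 29, 17, 19, 34, 22]
i ends at 2, j ends at 1: the pointers have crossed (j < i), so scanning stops.

Swap pivot arr[0] with arr[1] to place pivot at position 1: [4, 14, 37, 36, 29, 17, 19, 34, 22]
Pivot position: 1

After partitioning with pivot 14, the array becomes [4, 14, 37, 36, 29, 17, 19, 34, 22]. The pivot is placed at index 1. All elements to the left of the pivot are <= 14, and all elements to the right are > 14.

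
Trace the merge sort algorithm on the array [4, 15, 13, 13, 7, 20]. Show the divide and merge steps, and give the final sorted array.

Merge sort trace:

Split: [4, 15, 13, 13, 7, 20] -> [4, 15, 13] and [13, 7, 20]
  Split: [4, 15, 13] -> [4] and [15, 13]
    Split: [15, 13] -> [15] and [13]
    Merge: [15] + [13] -> [13, 15]
  Merge: [4] + [13, 15] -> [4, 13, 15]
  Split: [13, 7, 20] -> [13] and [7, 20]
    Split: [7, 20] -> [7] and [20]
    Merge: [7] + [20] -> [7, 20]
  Merge: [13] + [7, 20] -> [7, 13, 20]
Merge: [4, 13, 15] + [7, 13, 20] -> [4, 7, 13, 13, 15, 20]

Final sorted array: [4, 7, 13, 13, 15, 20]

The merge sort proceeds by recursively splitting the array and merging sorted halves.
After all merges, the sorted array is [4, 7, 13, 13, 15, 20].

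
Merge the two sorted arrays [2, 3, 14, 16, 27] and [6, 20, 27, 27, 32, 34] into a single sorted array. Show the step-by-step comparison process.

Merging process:

Compare 2 vs 6: take 2 from left. Merged: [2]
Compare 3 vs 6: take 3 from left. Merged: [2, 3]
Compare 14 vs 6: take 6 from right. Merged: [2, 3, 6]
Compare 14 vs 20: take 14 from left. Merged: [2, 3, 6, 14]
Compare 16 vs 20: take 16 from left. Merged: [2, 3, 6, 14, 16]
Compare 27 vs 20: take 20 from right. Merged: [2, 3, 6, 14, 16, 20]
Compare 27 vs 27: take 27 from left. Merged: [2, 3, 6, 14, 16, 20, 27]
Append remaining from right: [27, 27, 32, 34]. Merged: [2, 3, 6, 14, 16, 20, 27, 27, 27, 32, 34]

Final merged array: [2, 3, 6, 14, 16, 20, 27, 27, 27, 32, 34]
Total comparisons: 7

The merged array is [2, 3, 6, 14, 16, 20, 27, 27, 27, 32, 34], requiring 7 comparisons. The merge step runs in O(n) time where n is the total number of elements.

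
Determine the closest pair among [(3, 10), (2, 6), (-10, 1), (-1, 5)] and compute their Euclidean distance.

Computing all pairwise distances among 4 points:

d((3, 10), (2, 6)) = 4.1231
d((3, 10), (-10, 1)) = 15.8114
d((3, 10), (-1, 5)) = 6.4031
d((2, 6), (-10, 1)) = 13.0
d((2, 6), (-1, 5)) = 3.1623 <-- minimum
d((-10, 1), (-1, 5)) = 9.8489

Closest pair: (2, 6) and (-1, 5) with distance 3.1623

The closest pair is (2, 6) and (-1, 5) with Euclidean distance 3.1623. For 4 points, brute-force pairwise comparison is shown above. For large n, the divide-and-conquer algorithm (sort by x, recurse on halves, check the dividing strip) achieves O(n log n).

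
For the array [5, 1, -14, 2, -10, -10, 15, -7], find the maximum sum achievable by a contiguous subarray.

Using Kadane's algorithm on [5, 1, -14, 2, -10, -10, 15, -7]:

Scanning through the array:
Position 1 (value 1): max_ending_here = 6, max_so_far = 6
Position 2 (value -14): max_ending_here = -8, max_so_far = 6
Position 3 (value 2): max_ending_here = 2, max_so_far = 6
Position 4 (value -10): max_ending_here = -8, max_so_far = 6
Position 5 (value -10): max_ending_here = -10, max_so_far = 6
Position 6 (value 15): max_ending_here = 15, max_so_far = 15
Position 7 (value -7): max_ending_here = 8, max_so_far = 15

Maximum subarray: [15]
Maximum sum: 15

The maximum subarray is [15] with sum 15. This subarray runs from index 6 to index 6.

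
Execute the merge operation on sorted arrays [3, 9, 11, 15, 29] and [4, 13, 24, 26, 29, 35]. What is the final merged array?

Merging process:

Compare 3 vs 4: take 3 from left. Merged: [3]
Compare 9 vs 4: take 4 from right. Merged: [3, 4]
Compare 9 vs 13: take 9 from left. Merged: [3, 4, 9]
Compare 11 vs 13: take 11 from left. Merged: [3, 4, 9, 11]
Compare 15 vs 13: take 13 from right. Merged: [3, 4, 9, 11, 13]
Compare 15 vs 24: take 15 from left. Merged: [3, 4, 9, 11, 13, 15]
Compare 29 vs 24: take 24 from right. Merged: [3, 4, 9, 11, 13, 15, 24]
Compare 29 vs 26: take 26 from right. Merged: [3, 4, 9, 11, 13, 15, 24, 26]
Compare 29 vs 29: take 29 from left. Merged: [3, 4, 9, 11, 13, 15, 24, 26, 29]
Append remaining from right: [29, 35]. Merged: [3, 4, 9, 11, 13, 15, 24, 26, 29, 29, 35]

Final merged array: [3, 4, 9, 11, 13, 15, 24, 26, 29, 29, 35]
Total comparisons: 9

The merged array is [3, 4, 9, 11, 13, 15, 24, 26, 29, 29, 35], requiring 9 comparisons. The merge step runs in O(n) time where n is the total number of elements.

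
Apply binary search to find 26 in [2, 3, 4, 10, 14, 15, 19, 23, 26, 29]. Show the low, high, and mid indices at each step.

Binary search for 26 in [2, 3, 4, 10, 14, 15, 19, 23, 26, 29]:

lo=0, hi=9, mid=4, arr[mid]=14 -> 14 < 26, search right half
lo=5, hi=9, mid=7, arr[mid]=23 -> 23 < 26, search right half
lo=8, hi=9, mid=8, arr[mid]=26 -> Found target at index 8!

Binary search finds 26 at index 8 after 3 comparisons. The search repeatedly halves the search space by comparing with the middle element.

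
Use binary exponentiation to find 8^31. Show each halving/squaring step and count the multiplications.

Computing 8^31 by squaring (build up from 8^1; each line after the first costs one multiplication):

8^1 = 8
8^2 = (8^1)^2 = 8^2 = 64
8^3 = 8 * 8^2 = 8 * 64 = 512
8^6 = (8^3)^2 = 512^2 = 262144
8^7 = 8 * 8^6 = 8 * 262144 = 2097152
8^14 = (8^7)^2 = 2097152^2 = 4398046511104
8^15 = 8 * 8^14 = 8 * 4398046511104 = 35184372088832
8^30 = (8^15)^2 = 35184372088832^2 = 1237940039285380274899124224
8^31 = 8 * 8^30 = 8 * 1237940039285380274899124224 = 9903520314283042199192993792

Result: 9903520314283042199192993792
Multiplications needed: 8 (8 lines after 8^1)

8^31 = 9903520314283042199192993792. Using exponentiation by squaring, this requires 8 multiplications. The key idea: if the exponent is even, square the half-power; if odd, multiply by the base once.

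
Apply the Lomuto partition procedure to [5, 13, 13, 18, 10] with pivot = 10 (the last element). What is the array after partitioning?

Lomuto partition with pivot = 10:

Initial array: [5, 13, 13, 18, 10]

arr[0]=5 <= 10: swap with position 0, array becomes [5, 13, 13, 18, 10]
arr[1]=13 > 10: no swap
arr[2]=13 > 10: no swap
arr[3]=18 > 10: no swap

Place pivot at position 1: [5, 10, 13, 18, 13]
Pivot position: 1

After partitioning with pivot 10, the array becomes [5, 10, 13, 18, 13]. The pivot is placed at index 1. All elements to the left of the pivot are <= 10, and all elements to the right are > 10.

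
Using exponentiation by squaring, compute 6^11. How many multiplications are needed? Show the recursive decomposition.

Computing 6^11 by squaring (build up from 6^1; each line after the first costs one multiplication):

6^1 = 6
6^2 = (6^1)^2 = 6^2 = 36
6^4 = (6^2)^2 = 36^2 = 1296
6^5 = 6 * 6^4 = 6 * 1296 = 7776
6^10 = (6^5)^2 = 7776^2 = 60466176
6^11 = 6 * 6^10 = 6 * 60466176 = 362797056

Result: 362797056
Multiplications needed: 5 (5 lines after 6^1)

6^11 = 362797056. Using exponentiation by squaring, this requires 5 multiplications. The key idea: if the exponent is even, square the half-power; if odd, multiply by the base once.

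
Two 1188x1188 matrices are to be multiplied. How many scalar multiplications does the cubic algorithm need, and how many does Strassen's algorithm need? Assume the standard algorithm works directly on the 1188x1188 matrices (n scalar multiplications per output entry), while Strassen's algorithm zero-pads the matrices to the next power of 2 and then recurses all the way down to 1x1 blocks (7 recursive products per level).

Matrix multiplication for 1188x1188 matrices:

Strassen's algorithm requires power-of-2 dimensions. Pad 1188x1188 to 2048x2048 (next power of 2).

Standard algorithm: 1188^3 = 1676676672 multiplications
Strassen's algorithm: 7^(log2(2048)) = 7^11 = 1977326743 multiplications
Difference: 1676676672 - 1977326743 = -300650071 (Strassen uses MORE here due to padding overhead — for small or just-over-power-of-2 n, padding can outweigh the per-level savings)

Standard: 1676676672 multiplications (1188^3). Strassen: 1977326743 multiplications (7^11, after padding to 2048x2048). Strassen reduces 8 recursive multiplications to 7 at each level.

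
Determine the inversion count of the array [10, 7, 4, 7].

Finding inversions in [10, 7, 4, 7]:

(0, 1): arr[0]=10 > arr[1]=7
(0, 2): arr[0]=10 > arr[2]=4
(0, 3): arr[0]=10 > arr[3]=7
(1, 2): arr[1]=7 > arr[2]=4

Total inversions: 4

The array has 4 inversion(s): (0,1), (0,2), (0,3), (1,2). Each pair (i,j) satisfies i < j and arr[i] > arr[j].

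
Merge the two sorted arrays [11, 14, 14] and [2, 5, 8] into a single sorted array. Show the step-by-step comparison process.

Merging process:

Compare 11 vs 2: take 2 from right. Merged: [2]
Compare 11 vs 5: take 5 from right. Merged: [2, 5]
Compare 11 vs 8: take 8 from right. Merged: [2, 5, 8]
Append remaining from left: [11, 14, 14]. Merged: [2, 5, 8, 11, 14, 14]

Final merged array: [2, 5, 8, 11, 14, 14]
Total comparisons: 3

The merged array is [2, 5, 8, 11, 14, 14], requiring 3 comparisons. The merge step runs in O(n) time where n is the total number of elements.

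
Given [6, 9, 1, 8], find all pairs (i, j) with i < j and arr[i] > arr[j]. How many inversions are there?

Finding inversions in [6, 9, 1, 8]:

(0, 2): arr[0]=6 > arr[2]=1
(1, 2): arr[1]=9 > arr[2]=1
(1, 3): arr[1]=9 > arr[3]=8

Total inversions: 3

The array has 3 inversion(s): (0,2), (1,2), (1,3). Each pair (i,j) satisfies i < j and arr[i] > arr[j].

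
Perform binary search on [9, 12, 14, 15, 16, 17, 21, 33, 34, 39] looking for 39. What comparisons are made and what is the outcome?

Binary search for 39 in [9, 12, 14, 15, 16, 17, 21, 33, 34, 39]:

lo=0, hi=9, mid=4, arr[mid]=16 -> 16 < 39, search right half
lo=5, hi=9, mid=7, arr[mid]=33 -> 33 < 39, search right half
lo=8, hi=9, mid=8, arr[mid]=34 -> 34 < 39, search right half
lo=9, hi=9, mid=9, arr[mid]=39 -> Found target at index 9!

Binary search finds 39 at index 9 after 4 comparisons. The search repeatedly halves the search space by comparing with the middle element.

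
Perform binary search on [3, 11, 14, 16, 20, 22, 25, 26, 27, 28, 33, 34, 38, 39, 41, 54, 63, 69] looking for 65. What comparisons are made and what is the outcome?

Binary search for 65 in [3, 11, 14, 16, 20, 22, 25, 26, 27, 28, 33, 34, 38, 39, 41, 54, 63, 69]:

lo=0, hi=17, mid=8, arr[mid]=27 -> 27 < 65, search right half
lo=9, hi=17, mid=13, arr[mid]=39 -> 39 < 65, search right half
lo=14, hi=17, mid=15, arr[mid]=54 -> 54 < 65, search right half
lo=16, hi=17, mid=16, arr[mid]=63 -> 63 < 65, search right half
lo=17, hi=17, mid=17, arr[mid]=69 -> 69 > 65, search left half
lo=17 > hi=16, target 65 not found

Binary search determines that 65 is not in the array after 5 comparisons. The search space was exhausted without finding the target.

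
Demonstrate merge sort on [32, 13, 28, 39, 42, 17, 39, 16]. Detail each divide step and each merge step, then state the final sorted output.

Merge sort trace:

Split: [32, 13, 28, 39, 42, 17, 39, 16] -> [32, 13, 28, 39] and [42, 17, 39, 16]
  Split: [32, 13, 28, 39] -> [32, 13] and [28, 39]
    Split: [32, 13] -> [32] and [13]
    Merge: [32] + [13] -> [13, 32]
    Split: [28, 39] -> [28] and [39]
    Merge: [28] + [39] -> [28, 39]
  Merge: [13, 32] + [28, 39] -> [13, 28, 32, 39]
  Split: [42, 17, 39, 16] -> [42, 17] and [39, 16]
    Split: [42, 17] -> [42] and [17]
    Merge: [42] + [17] -> [17, 42]
    Split: [39, 16] -> [39] and [16]
    Merge: [39] + [16] -> [16, 39]
  Merge: [17, 42] + [16, 39] -> [16, 17, 39, 42]
Merge: [13, 28, 32, 39] + [16, 17, 39, 42] -> [13, 16, 17, 28, 32, 39, 39, 42]

Final sorted array: [13, 16, 17, 28, 32, 39, 39, 42]

The merge sort proceeds by recursively splitting the array and merging sorted halves.
After all merges, the sorted array is [13, 16, 17, 28, 32, 39, 39, 42].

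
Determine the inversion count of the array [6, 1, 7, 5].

Finding inversions in [6, 1, 7, 5]:

(0, 1): arr[0]=6 > arr[1]=1
(0, 3): arr[0]=6 > arr[3]=5
(2, 3): arr[2]=7 > arr[3]=5

Total inversions: 3

The array has 3 inversion(s): (0,1), (0,3), (2,3). Each pair (i,j) satisfies i < j and arr[i] > arr[j].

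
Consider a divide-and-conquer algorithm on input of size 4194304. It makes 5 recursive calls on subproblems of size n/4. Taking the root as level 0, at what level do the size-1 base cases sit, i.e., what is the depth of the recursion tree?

For divide and conquer with division factor 4:

Problem sizes at each level:
Level 0: 4194304
Level 1: 1048576
Level 2: 262144
Level 3: 65536
Level 4: 16384
Level 5: 4096
Level 6: 1024
Level 7: 256
Level 8: 64
Level 9: 16
Level 10: 4
Level 11: 1

The root is level 0 and the size-1 base case is level 11 (the tree spans levels 0 through 11, i.e. 12 levels counting the root), so the depth is the number of divisions: log_4(4194304) = 11

The recursion tree depth is log_4(4194304) = 11. At each level, the problem size is divided by 4, so it takes 11 divisions to reduce to a base case of size 1. The algorithm makes 5 recursive calls at each level.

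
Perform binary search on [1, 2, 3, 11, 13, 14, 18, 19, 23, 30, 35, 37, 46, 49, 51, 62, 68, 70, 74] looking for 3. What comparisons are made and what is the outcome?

Binary search for 3 in [1, 2, 3, 11, 13, 14, 18, 19, 23, 30, 35, 37, 46, 49, 51, 62, 68, 70, 74]:

lo=0, hi=18, mid=9, arr[mid]=30 -> 30 > 3, search left half
lo=0, hi=8, mid=4, arr[mid]=13 -> 13 > 3, search left half
lo=0, hi=3, mid=1, arr[mid]=2 -> 2 < 3, search right half
lo=2, hi=3, mid=2, arr[mid]=3 -> Found target at index 2!

Binary search finds 3 at index 2 after 4 comparisons. The search repeatedly halves the search space by comparing with the middle element.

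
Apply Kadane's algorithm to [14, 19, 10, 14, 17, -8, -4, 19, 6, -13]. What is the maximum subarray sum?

Using Kadane's algorithm on [14, 19, 10, 14, 17, -8, -4, 19, 6, -13]:

Scanning through the array:
Position 1 (value 19): max_ending_here = 33, max_so_far = 33
Position 2 (value 10): max_ending_here = 43, max_so_far = 43
Position 3 (value 14): max_ending_here = 57, max_so_far = 57
Position 4 (value 17): max_ending_here = 74, max_so_far = 74
Position 5 (value -8): max_ending_here = 66, max_so_far = 74
Position 6 (value -4): max_ending_here = 62, max_so_far = 74
Position 7 (value 19): max_ending_here = 81, max_so_far = 81
Position 8 (value 6): max_ending_here = 87, max_so_far = 87
Position 9 (value -13): max_ending_here = 74, max_so_far = 87

Maximum subarray: [14, 19, 10, 14, 17, -8, -4, 19, 6]
Maximum sum: 87

The maximum subarray is [14, 19, 10, 14, 17, -8, -4, 19, 6] with sum 87. This subarray runs from index 0 to index 8.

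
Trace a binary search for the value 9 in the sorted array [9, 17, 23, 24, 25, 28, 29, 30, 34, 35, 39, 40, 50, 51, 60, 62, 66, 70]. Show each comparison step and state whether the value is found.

Binary search for 9 in [9, 17, 23, 24, 25, 28, 29, 30, 34, 35, 39, 40, 50, 51, 60, 62, 66, 70]:

lo=0, hi=17, mid=8, arr[mid]=34 -> 34 > 9, search left half
lo=0, hi=7, mid=3, arr[mid]=24 -> 24 > 9, search left half
lo=0, hi=2, mid=1, arr[mid]=17 -> 17 > 9, search left half
lo=0, hi=0, mid=0, arr[mid]=9 -> Found target at index 0!

Binary search finds 9 at index 0 after 4 comparisons. The search repeatedly halves the search space by comparing with the middle element.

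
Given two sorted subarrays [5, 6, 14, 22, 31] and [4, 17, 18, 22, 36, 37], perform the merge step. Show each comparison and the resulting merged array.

Merging process:

Compare 5 vs 4: take 4 from right. Merged: [4]
Compare 5 vs 17: take 5 from left. Merged: [4, 5]
Compare 6 vs 17: take 6 from left. Merged: [4, 5, 6]
Compare 14 vs 17: take 14 from left. Merged: [4, 5, 6, 14]
Compare 22 vs 17: take 17 from right. Merged: [4, 5, 6, 14, 17]
Compare 22 vs 18: take 18 from right. Merged: [4, 5, 6, 14, 17, 18]
Compare 22 vs 22: take 22 from left. Merged: [4, 5, 6, 14, 17, 18, 22]
Compare 31 vs 22: take 22 from right. Merged: [4, 5, 6, 14, 17, 18, 22, 22]
Compare 31 vs 36: take 31 from left. Merged: [4, 5, 6, 14, 17, 18, 22, 22, 31]
Append remaining from right: [36, 37]. Merged: [4, 5, 6, 14, 17, 18, 22, 22, 31, 36, 37]

Final merged array: [4, 5, 6, 14, 17, 18, 22, 22, 31, 36, 37]
Total comparisons: 9

The merged array is [4, 5, 6, 14, 17, 18, 22, 22, 31, 36, 37], requiring 9 comparisons. The merge step runs in O(n) time where n is the total number of elements.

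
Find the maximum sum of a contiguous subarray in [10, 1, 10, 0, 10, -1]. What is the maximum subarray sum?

Using Kadane's algorithm on [10, 1, 10, 0, 10, -1]:

Scanning through the array:
Position 1 (value 1): max_ending_here = 11, max_so_far = 11
Position 2 (value 10): max_ending_here = 21, max_so_far = 21
Position 3 (value 0): max_ending_here = 21, max_so_far = 21
Position 4 (value 10): max_ending_here = 31, max_so_far = 31
Position 5 (value -1): max_ending_here = 30, max_so_far = 31

Maximum subarray: [10, 1, 10, 0, 10]
Maximum sum: 31

The maximum subarray is [10, 1, 10, 0, 10] with sum 31. This subarray runs from index 0 to index 4.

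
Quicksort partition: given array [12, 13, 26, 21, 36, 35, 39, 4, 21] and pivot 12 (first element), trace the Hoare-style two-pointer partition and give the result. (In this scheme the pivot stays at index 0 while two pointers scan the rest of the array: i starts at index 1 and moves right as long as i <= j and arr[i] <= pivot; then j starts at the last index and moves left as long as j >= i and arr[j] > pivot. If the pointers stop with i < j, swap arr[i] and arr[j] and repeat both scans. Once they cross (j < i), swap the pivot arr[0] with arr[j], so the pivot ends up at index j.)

Hoare-style two-pointer partition with pivot = 12:

Initial array: [12, 13, 26, 21, 36, 35, 39, 4, 21]

Pointers start at i = 1, j = 8.
i stops at index 1 (arr[1]=13 > 12), j stops at index 7 (arr[7]=4 <= 12): swap arr[1] and arr[7], array becomes [12, 4, 26, 21, 36, 35, 39, 13, 21]
i ends at 2, j ends at 1: the pointers have crossed (j < i), so scanning stops.

Swap pivot arr[0] with arr[1] to place pivot at position 1: [4, 12, 26, 21, 36, 35, 39, 13, 21]
Pivot position: 1

After partitioning with pivot 12, the array becomes [4, 12, 26, 21, 36, 35, 39, 13, 21]. The pivot is placed at index 1. All elements to the left of the pivot are <= 12, and all elements to the right are > 12.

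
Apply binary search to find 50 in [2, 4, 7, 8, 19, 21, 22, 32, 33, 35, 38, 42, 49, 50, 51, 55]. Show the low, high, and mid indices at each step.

Binary search for 50 in [2, 4, 7, 8, 19, 21, 22, 32, 33, 35, 38, 42, 49, 50, 51, 55]:

lo=0, hi=15, mid=7, arr[mid]=32 -> 32 < 50, search right half
lo=8, hi=15, mid=11, arr[mid]=42 -> 42 < 50, search right half
lo=12, hi=15, mid=13, arr[mid]=50 -> Found target at index 13!

Binary search finds 50 at index 13 after 3 comparisons. The search repeatedly halves the search space by comparing with the middle element.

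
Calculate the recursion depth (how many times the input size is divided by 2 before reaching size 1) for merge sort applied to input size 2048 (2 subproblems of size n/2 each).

For divide and conquer with division factor 2:

Problem sizes at each level:
Level 0: 2048
Level 1: 1024
Level 2: 512
Level 3: 256
Level 4: 128
Level 5: 64
Level 6: 32
Level 7: 16
Level 8: 8
Level 9: 4
Level 10: 2
Level 11: 1

The root is level 0 and the size-1 base case is level 11 (the tree spans levels 0 through 11, i.e. 12 levels counting the root), so the depth is the number of divisions: log_2(2048) = 11

The recursion tree depth is log_2(2048) = 11. At each level, the problem size is divided by 2, so it takes 11 divisions to reduce to a base case of size 1. The algorithm makes 2 recursive calls at each level.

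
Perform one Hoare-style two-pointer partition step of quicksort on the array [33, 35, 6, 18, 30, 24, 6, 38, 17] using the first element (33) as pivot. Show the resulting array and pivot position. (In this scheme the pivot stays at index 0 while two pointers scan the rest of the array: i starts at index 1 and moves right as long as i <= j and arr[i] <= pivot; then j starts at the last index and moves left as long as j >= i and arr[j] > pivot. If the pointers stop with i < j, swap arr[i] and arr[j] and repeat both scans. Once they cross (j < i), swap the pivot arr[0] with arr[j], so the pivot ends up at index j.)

Hoare-style two-pointer partition with pivot = 33:

Initial array: [33, 35, 6, 18, 30, 24, 6, 38, 17]

Pointers start at i = 1, j = 8.
i stops at index 1 (arr[1]=35 > 33), j stops at index 8 (arr[8]=17 <= 33): swap arr[1] and arr[8], array becomes [33, 17, 6, 18, 30, 24, 6, 38, 35]
i ends at 7, j ends at 6: the pointers have crossed (j < i), so scanning stops.

Swap pivot arr[0] with arr[6] to place pivot at position 6: [6, 17, 6, 18, 30, 24, 33, 38, 35]
Pivot position: 6

After partitioning with pivot 33, the array becomes [6, 17, 6, 18, 30, 24, 33, 38, 35]. The pivot is placed at index 6. All elements to the left of the pivot are <= 33, and all elements to the right are > 33.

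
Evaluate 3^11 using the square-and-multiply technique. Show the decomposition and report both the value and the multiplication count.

Computing 3^11 by squaring (build up from 3^1; each line after the first costs one multiplication):

3^1 = 3
3^2 = (3^1)^2 = 3^2 = 9
3^4 = (3^2)^2 = 9^2 = 81
3^5 = 3 * 3^4 = 3 * 81 = 243
3^10 = (3^5)^2 = 243^2 = 59049
3^11 = 3 * 3^10 = 3 * 59049 = 177147

Result: 177147
Multiplications needed: 5 (5 lines after 3^1)

3^11 = 177147. Using exponentiation by squaring, this requires 5 multiplications. The key idea: if the exponent is even, square the half-power; if odd, multiply by the base once.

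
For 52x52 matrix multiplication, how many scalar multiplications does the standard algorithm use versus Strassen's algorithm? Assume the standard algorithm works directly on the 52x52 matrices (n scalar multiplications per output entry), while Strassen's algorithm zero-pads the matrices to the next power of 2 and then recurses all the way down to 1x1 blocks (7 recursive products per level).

Matrix multiplication for 52x52 matrices:

Strassen's algorithm requires power-of-2 dimensions. Pad 52x52 to 64x64 (next power of 2).

Standard algorithm: 52^3 = 140608 multiplications
Strassen's algorithm: 7^(log2(64)) = 7^6 = 117649 multiplications
Savings: 140608 - 117649 = 22959 multiplications

Standard: 140608 multiplications (52^3). Strassen: 117649 multiplications (7^6, after padding to 64x64). Strassen reduces 8 recursive multiplications to 7 at each level.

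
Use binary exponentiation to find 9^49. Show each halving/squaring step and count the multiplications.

Computing 9^49 by squaring (build up from 9^1; each line after the first costs one multiplication):

9^1 = 9
9^2 = (9^1)^2 = 9^2 = 81
9^3 = 9 * 9^2 = 9 * 81 = 729
9^6 = (9^3)^2 = 729^2 = 531441
9^12 = (9^6)^2 = 531441^2 = 282429536481
9^24 = (9^12)^2 = 282429536481^2 = 79766443076872509863361
9^48 = (9^24)^2 = 79766443076872509863361^2 = 6362685441135942358474828762538534230890216321
9^49 = 9 * 9^48 = 9 * 6362685441135942358474828762538534230890216321 = 57264168970223481226273458862846808078011946889

Result: 57264168970223481226273458862846808078011946889
Multiplications needed: 7 (7 lines after 9^1)

9^49 = 57264168970223481226273458862846808078011946889. Using exponentiation by squaring, this requires 7 multiplications. The key idea: if the exponent is even, square the half-power; if odd, multiply by the base once.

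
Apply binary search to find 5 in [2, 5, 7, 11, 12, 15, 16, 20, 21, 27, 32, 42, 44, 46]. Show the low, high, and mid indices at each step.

Binary search for 5 in [2, 5, 7, 11, 12, 15, 16, 20, 21, 27, 32, 42, 44, 46]:

lo=0, hi=13, mid=6, arr[mid]=16 -> 16 > 5, search left half
lo=0, hi=5, mid=2, arr[mid]=7 -> 7 > 5, search left half
lo=0, hi=1, mid=0, arr[mid]=2 -> 2 < 5, search right half
lo=1, hi=1, mid=1, arr[mid]=5 -> Found target at index 1!

Binary search finds 5 at index 1 after 4 comparisons. The search repeatedly halves the search space by comparing with the middle element.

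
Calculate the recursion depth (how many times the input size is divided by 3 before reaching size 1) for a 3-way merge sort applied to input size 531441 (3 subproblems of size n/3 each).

For divide and conquer with division factor 3:

Problem sizes at each level:
Level 0: 531441
Level 1: 177147
Level 2: 59049
Level 3: 19683
Level 4: 6561
Level 5: 2187
Level 6: 729
Level 7: 243
Level 8: 81
Level 9: 27
Level 10: 9
Level 11: 3
Level 12: 1

The root is level 0 and the size-1 base case is level 12 (the tree spans levels 0 through 12, i.e. 13 levels counting the root), so the depth is the number of divisions: log_3(531441) = 12

The recursion tree depth is log_3(531441) = 12. At each level, the problem size is divided by 3, so it takes 12 divisions to reduce to a base case of size 1. The algorithm makes 3 recursive calls at each level.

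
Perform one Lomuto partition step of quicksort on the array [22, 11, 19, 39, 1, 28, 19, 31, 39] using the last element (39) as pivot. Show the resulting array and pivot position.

Lomuto partition with pivot = 39:

Initial array: [22, 11, 19, 39, 1, 28, 19, 31, 39]

arr[0]=22 <= 39: swap with position 0, array becomes [22, 11, 19, 39, 1, 28, 19, 31, 39]
arr[1]=11 <= 39: swap with position 1, array becomes [22, 11, 19, 39, 1, 28, 19, 31, 39]
arr[2]=19 <= 39: swap with position 2, array becomes [22, 11, 19, 39, 1, 28, 19, 31, 39]
arr[3]=39 <= 39: swap with position 3, array becomes [22, 11, 19, 39, 1, 28, 19, 31, 39]
arr[4]=1 <= 39: swap with position 4, array becomes [22, 11, 19, 39, 1, 28, 19, 31, 39]
arr[5]=28 <= 39: swap with position 5, array becomes [22, 11, 19, 39, 1, 28, 19, 31, 39]
arr[6]=19 <= 39: swap with position 6, array becomes [22, 11, 19, 39, 1, 28, 19, 31, 39]
arr[7]=31 <= 39: swap with position 7, array becomes [22, 11, 19, 39, 1, 28, 19, 31, 39]

Place pivot at position 8: [22, 11, 19, 39, 1, 28, 19, 31, 39]
Pivot position: 8

After partitioning with pivot 39, the array becomes [22, 11, 19, 39, 1, 28, 19, 31, 39]. The pivot is placed at index 8. All elements to the left of the pivot are <= 39, and all elements to the right are > 39.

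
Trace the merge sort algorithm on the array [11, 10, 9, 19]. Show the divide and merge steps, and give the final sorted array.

Merge sort trace:

Split: [11, 10, 9, 19] -> [11, 10] and [9, 19]
  Split: [11, 10] -> [11] and [10]
  Merge: [11] + [10] -> [10, 11]
  Split: [9, 19] -> [9] and [19]
  Merge: [9] + [19] -> [9, 19]
Merge: [10, 11] + [9, 19] -> [9, 10, 11, 19]

Final sorted array: [9, 10, 11, 19]

The merge sort proceeds by recursively splitting the array and merging sorted halves.
After all merges, the sorted array is [9, 10, 11, 19].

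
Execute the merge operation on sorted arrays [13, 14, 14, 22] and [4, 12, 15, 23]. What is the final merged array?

Merging process:

Compare 13 vs 4: take 4 from right. Merged: [4]
Compare 13 vs 12: take 12 from right. Merged: [4, 12]
Compare 13 vs 15: take 13 from left. Merged: [4, 12, 13]
Compare 14 vs 15: take 14 from left. Merged: [4, 12, 13, 14]
Compare 14 vs 15: take 14 from left. Merged: [4, 12, 13, 14, 14]
Compare 22 vs 15: take 15 from right. Merged: [4, 12, 13, 14, 14, 15]
Compare 22 vs 23: take 22 from left. Merged: [4, 12, 13, 14, 14, 15, 22]
Append remaining from right: [23]. Merged: [4, 12, 13, 14, 14, 15, 22, 23]

Final merged array: [4, 12, 13, 14, 14, 15, 22, 23]
Total comparisons: 7

The merged array is [4, 12, 13, 14, 14, 15, 22, 23], requiring 7 comparisons. The merge step runs in O(n) time where n is the total number of elements.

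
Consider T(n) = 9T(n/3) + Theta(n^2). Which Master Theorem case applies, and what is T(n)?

Master Theorem for T(n) = 9T(n/3) + O(n^2):

a = 9, b = 3, c = 2
log_b(a) = log_3(9) = 2.0000

Case 2: c = 2 = log_3(9) = 2.0000
T(n) = O(n^2 log n) = O(n^2 log n)

For T(n) = 9T(n/3) + O(n^2): log_3(9) = 2.0000. This is Case 2 of the Master Theorem (c = log_b(a), equal work at all levels), giving O(n^2 log n).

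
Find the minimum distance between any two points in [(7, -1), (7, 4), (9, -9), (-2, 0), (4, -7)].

Computing all pairwise distances among 5 points:

d((7, -1), (7, 4)) = 5.0 <-- minimum
d((7, -1), (9, -9)) = 8.2462
d((7, -1), (-2, 0)) = 9.0554
d((7, -1), (4, -7)) = 6.7082
d((7, 4), (9, -9)) = 13.1529
d((7, 4), (-2, 0)) = 9.8489
d((7, 4), (4, -7)) = 11.4018
d((9, -9), (-2, 0)) = 14.2127
d((9, -9), (4, -7)) = 5.3852
d((-2, 0), (4, -7)) = 9.2195

Closest pair: (7, -1) and (7, 4) with distance 5.0

The closest pair is (7, -1) and (7, 4) with Euclidean distance 5.0. For 5 points, brute-force pairwise comparison is shown above. For large n, the divide-and-conquer algorithm (sort by x, recurse on halves, check the dividing strip) achieves O(n log n).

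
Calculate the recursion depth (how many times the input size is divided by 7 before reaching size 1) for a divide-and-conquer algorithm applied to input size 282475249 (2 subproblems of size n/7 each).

For divide and conquer with division factor 7:

Problem sizes at each level:
Level 0: 282475249
Level 1: 40353607
Level 2: 5764801
Level 3: 823543
Level 4: 117649
Level 5: 16807
Level 6: 2401
Level 7: 343
Level 8: 49
Level 9: 7
Level 10: 1

The root is level 0 and the size-1 base case is level 10 (the tree spans levels 0 through 10, i.e. 11 levels counting the root), so the depth is the number of divisions: log_7(282475249) = 10

The recursion tree depth is log_7(282475249) = 10. At each level, the problem size is divided by 7, so it takes 10 divisions to reduce to a base case of size 1. The algorithm makes 2 recursive calls at each level.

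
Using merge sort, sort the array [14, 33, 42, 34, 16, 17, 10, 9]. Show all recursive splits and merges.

Merge sort trace:

Split: [14, 33, 42, 34, 16, 17, 10, 9] -> [14, 33, 42, 34] and [16, 17, 10, 9]
  Split: [14, 33, 42, 34] -> [14, 33] and [42, 34]
    Split: [14, 33] -> [14] and [33]
    Merge: [14] + [33] -> [14, 33]
    Split: [42, 34] -> [42] and [34]
    Merge: [42] + [34] -> [34, 42]
  Merge: [14, 33] + [34, 42] -> [14, 33, 34, 42]
  Split: [16, 17, 10, 9] -> [16, 17] and [10, 9]
    Split: [16, 17] -> [16] and [17]
    Merge: [16] + [17] -> [16, 17]
    Split: [10, 9] -> [10] and [9]
    Merge: [10] + [9] -> [9, 10]
  Merge: [16, 17] + [9, 10] -> [9, 10, 16, 17]
Merge: [14, 33, 34, 42] + [9, 10, 16, 17] -> [9, 10, 14, 16, 17, 33, 34, 42]

Final sorted array: [9, 10, 14, 16, 17, 33, 34, 42]

The merge sort proceeds by recursively splitting the array and merging sorted halves.
After all merges, the sorted array is [9, 10, 14, 16, 17, 33, 34, 42].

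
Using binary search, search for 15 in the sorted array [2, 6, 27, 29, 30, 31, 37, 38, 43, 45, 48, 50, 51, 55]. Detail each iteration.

Binary search for 15 in [2, 6, 27, 29, 30, 31, 37, 38, 43, 45, 48, 50, 51, 55]:

lo=0, hi=13, mid=6, arr[mid]=37 -> 37 > 15, search left half
lo=0, hi=5, mid=2, arr[mid]=27 -> 27 > 15, search left half
lo=0, hi=1, mid=0, arr[mid]=2 -> 2 < 15, search right half
lo=1, hi=1, mid=1, arr[mid]=6 -> 6 < 15, search right half
lo=2 > hi=1, target 15 not found

Binary search determines that 15 is not in the array after 4 comparisons. The search space was exhausted without finding the target.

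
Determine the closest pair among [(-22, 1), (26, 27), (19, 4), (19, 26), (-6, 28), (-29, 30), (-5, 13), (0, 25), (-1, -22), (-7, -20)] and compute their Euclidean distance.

Computing all pairwise distances among 10 points:

d((-22, 1), (26, 27)) = 54.5894
d((-22, 1), (19, 4)) = 41.1096
d((-22, 1), (19, 26)) = 48.0208
d((-22, 1), (-6, 28)) = 31.3847
d((-22, 1), (-29, 30)) = 29.8329
d((-22, 1), (-5, 13)) = 20.8087
d((-22, 1), (0, 25)) = 32.5576
d((-22, 1), (-1, -22)) = 31.1448
d((-22, 1), (-7, -20)) = 25.807
d((26, 27), (19, 4)) = 24.0416
d((26, 27), (19, 26)) = 7.0711
d((26, 27), (-6, 28)) = 32.0156
d((26, 27), (-29, 30)) = 55.0818
d((26, 27), (-5, 13)) = 34.0147
d((26, 27), (0, 25)) = 26.0768
d((26, 27), (-1, -22)) = 55.9464
d((26, 27), (-7, -20)) = 57.4282
d((19, 4), (19, 26)) = 22.0
d((19, 4), (-6, 28)) = 34.6554
d((19, 4), (-29, 30)) = 54.5894
d((19, 4), (-5, 13)) = 25.632
d((19, 4), (0, 25)) = 28.3196
d((19, 4), (-1, -22)) = 32.8024
d((19, 4), (-7, -20)) = 35.3836
d((19, 26), (-6, 28)) = 25.0799
d((19, 26), (-29, 30)) = 48.1664
d((19, 26), (-5, 13)) = 27.2947
d((19, 26), (0, 25)) = 19.0263
d((19, 26), (-1, -22)) = 52.0
d((19, 26), (-7, -20)) = 52.8394
d((-6, 28), (-29, 30)) = 23.0868
d((-6, 28), (-5, 13)) = 15.0333
d((-6, 28), (0, 25)) = 6.7082
d((-6, 28), (-1, -22)) = 50.2494
d((-6, 28), (-7, -20)) = 48.0104
d((-29, 30), (-5, 13)) = 29.4109
d((-29, 30), (0, 25)) = 29.4279
d((-29, 30), (-1, -22)) = 59.0593
d((-29, 30), (-7, -20)) = 54.626
d((-5, 13), (0, 25)) = 13.0
d((-5, 13), (-1, -22)) = 35.2278
d((-5, 13), (-7, -20)) = 33.0606
d((0, 25), (-1, -22)) = 47.0106
d((0, 25), (-7, -20)) = 45.5412
d((-1, -22), (-7, -20)) = 6.3246 <-- minimum

Closest pair: (-1, -22) and (-7, -20) with distance 6.3246

The closest pair is (-1, -22) and (-7, -20) with Euclidean distance 6.3246. For 10 points, brute-force pairwise comparison is shown above. For large n, the divide-and-conquer algorithm (sort by x, recurse on halves, check the dividing strip) achieves O(n log n).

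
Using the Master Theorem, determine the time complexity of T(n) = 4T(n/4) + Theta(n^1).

Master Theorem for T(n) = 4T(n/4) + O(n^1):

a = 4, b = 4, c = 1
log_b(a) = log_4(4) = 1.0000

Case 2: c = 1 = log_4(4) = 1.0000
T(n) = O(n^1 log n) = O(n log n)

For T(n) = 4T(n/4) + O(n^1): log_4(4) = 1.0000. This is Case 2 of the Master Theorem (c = log_b(a), equal work at all levels), giving O(n log n).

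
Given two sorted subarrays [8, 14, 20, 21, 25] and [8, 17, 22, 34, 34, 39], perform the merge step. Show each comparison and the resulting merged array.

Merging process:

Compare 8 vs 8: take 8 from left. Merged: [8]
Compare 14 vs 8: take 8 from right. Merged: [8, 8]
Compare 14 vs 17: take 14 from left. Merged: [8, 8, 14]
Compare 20 vs 17: take 17 from right. Merged: [8, 8, 14, 17]
Compare 20 vs 22: take 20 from left. Merged: [8, 8, 14, 17, 20]
Compare 21 vs 22: take 21 from left. Merged: [8, 8, 14, 17, 20, 21]
Compare 25 vs 22: take 22 from right. Merged: [8, 8, 14, 17, 20, 21, 22]
Compare 25 vs 34: take 25 from left. Merged: [8, 8, 14, 17, 20, 21, 22, 25]
Append remaining from right: [34, 34, 39]. Merged: [8, 8, 14, 17, 20, 21, 22, 25, 34, 34, 39]

Final merged array: [8, 8, 14, 17, 20, 21, 22, 25, 34, 34, 39]
Total comparisons: 8

The merged array is [8, 8, 14, 17, 20, 21, 22, 25, 34, 34, 39], requiring 8 comparisons. The merge step runs in O(n) time where n is the total number of elements.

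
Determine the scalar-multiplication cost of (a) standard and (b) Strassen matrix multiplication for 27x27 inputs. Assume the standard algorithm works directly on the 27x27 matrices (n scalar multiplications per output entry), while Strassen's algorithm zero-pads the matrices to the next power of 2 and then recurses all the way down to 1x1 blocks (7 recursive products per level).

Matrix multiplication for 27x27 matrices:

Strassen's algorithm requires power-of-2 dimensions. Pad 27x27 to 32x32 (next power of 2).

Standard algorithm: 27^3 = 19683 multiplications
Strassen's algorithm: 7^(log2(32)) = 7^5 = 16807 multiplications
Savings: 19683 - 16807 = 2876 multiplications

Standard: 19683 multiplications (27^3). Strassen: 16807 multiplications (7^5, after padding to 32x32). Strassen reduces 8 recursive multiplications to 7 at each level.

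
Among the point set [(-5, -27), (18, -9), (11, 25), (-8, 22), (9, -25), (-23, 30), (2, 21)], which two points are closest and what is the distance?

Computing all pairwise distances among 7 points:

d((-5, -27), (18, -9)) = 29.2062
d((-5, -27), (11, 25)) = 54.4059
d((-5, -27), (-8, 22)) = 49.0918
d((-5, -27), (9, -25)) = 14.1421
d((-5, -27), (-23, 30)) = 59.7746
d((-5, -27), (2, 21)) = 48.5077
d((18, -9), (11, 25)) = 34.7131
d((18, -9), (-8, 22)) = 40.4599
d((18, -9), (9, -25)) = 18.3576
d((18, -9), (-23, 30)) = 56.5862
d((18, -9), (2, 21)) = 34.0
d((11, 25), (-8, 22)) = 19.2354
d((11, 25), (9, -25)) = 50.04
d((11, 25), (-23, 30)) = 34.3657
d((11, 25), (2, 21)) = 9.8489 <-- minimum
d((-8, 22), (9, -25)) = 49.98
d((-8, 22), (-23, 30)) = 17.0
d((-8, 22), (2, 21)) = 10.0499
d((9, -25), (-23, 30)) = 63.6318
d((9, -25), (2, 21)) = 46.5296
d((-23, 30), (2, 21)) = 26.5707

Closest pair: (11, 25) and (2, 21) with distance 9.8489

The closest pair is (11, 25) and (2, 21) with Euclidean distance 9.8489. For 7 points, brute-force pairwise comparison is shown above. For large n, the divide-and-conquer algorithm (sort by x, recurse on halves, check the dividing strip) achieves O(n log n).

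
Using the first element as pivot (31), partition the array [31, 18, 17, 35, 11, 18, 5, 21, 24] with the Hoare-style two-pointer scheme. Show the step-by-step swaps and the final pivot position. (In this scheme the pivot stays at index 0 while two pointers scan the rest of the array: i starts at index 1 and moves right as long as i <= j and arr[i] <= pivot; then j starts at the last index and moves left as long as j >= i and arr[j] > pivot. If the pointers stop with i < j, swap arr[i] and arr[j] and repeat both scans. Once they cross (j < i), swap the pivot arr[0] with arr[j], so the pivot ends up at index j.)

Hoare-style two-pointer partition with pivot = 31:

Initial array: [31, 18, 17, 35, 11, 18, 5, 21, 24]

Pointers start at i = 1, j = 8.
i stops at index 3 (arr[3]=35 > 31), j stops at index 8 (arr[8]=24 <= 31): swap arr[3] and arr[8], array becomes [31, 18, 17, 24, 11, 18, 5, 21, 35]
i ends at 8, j ends at 7: the pointers have crossed (j < i), so scanning stops.

Swap pivot arr[0] with arr[7] to place pivot at position 7: [21, 18, 17, 24, 11, 18, 5, 31, 35]
Pivot position: 7

After partitioning with pivot 31, the array becomes [21, 18, 17, 24, 11, 18, 5, 31, 35]. The pivot is placed at index 7. All elements to the left of the pivot are <= 31, and all elements to the right are > 31.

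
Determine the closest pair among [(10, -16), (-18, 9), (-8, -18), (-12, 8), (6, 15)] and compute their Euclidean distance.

Computing all pairwise distances among 5 points:

d((10, -16), (-18, 9)) = 37.5366
d((10, -16), (-8, -18)) = 18.1108
d((10, -16), (-12, 8)) = 32.5576
d((10, -16), (6, 15)) = 31.257
d((-18, 9), (-8, -18)) = 28.7924
d((-18, 9), (-12, 8)) = 6.0828 <-- minimum
d((-18, 9), (6, 15)) = 24.7386
d((-8, -18), (-12, 8)) = 26.3059
d((-8, -18), (6, 15)) = 35.8469
d((-12, 8), (6, 15)) = 19.3132

Closest pair: (-18, 9) and (-12, 8) with distance 6.0828

The closest pair is (-18, 9) and (-12, 8) with Euclidean distance 6.0828. For 5 points, brute-force pairwise comparison is shown above. For large n, the divide-and-conquer algorithm (sort by x, recurse on halves, check the dividing strip) achieves O(n log n).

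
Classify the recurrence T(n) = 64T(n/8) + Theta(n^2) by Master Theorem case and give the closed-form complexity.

Master Theorem for T(n) = 64T(n/8) + O(n^2):

a = 64, b = 8, c = 2
log_b(a) = log_8(64) = 2.0000

Case 2: c = 2 = log_8(64) = 2.0000
T(n) = O(n^2 log n) = O(n^2 log n)

For T(n) = 64T(n/8) + O(n^2): log_8(64) = 2.0000. This is Case 2 of the Master Theorem (c = log_b(a), equal work at all levels), giving O(n^2 log n).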